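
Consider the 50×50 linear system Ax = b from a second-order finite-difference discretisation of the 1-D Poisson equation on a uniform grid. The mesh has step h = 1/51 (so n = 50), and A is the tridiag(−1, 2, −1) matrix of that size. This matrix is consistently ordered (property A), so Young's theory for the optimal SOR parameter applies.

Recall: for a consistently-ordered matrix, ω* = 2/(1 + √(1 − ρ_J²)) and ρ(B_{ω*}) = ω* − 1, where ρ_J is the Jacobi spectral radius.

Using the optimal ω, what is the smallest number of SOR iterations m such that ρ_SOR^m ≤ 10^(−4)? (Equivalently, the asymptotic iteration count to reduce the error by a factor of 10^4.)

ρ_J = max_k |cos(kπ/51)| = cos(π/51) = 0.9981033
1 − cos²(π/51) = sin²(π/51) ⇒ √(1−ρ_J²) = sin(π/51) = 0.0615609.
ω* = 2/(1 + 0.0615609) = 2/1.0615609 = 1.8840181.
ρ_SOR = ω* − 1 = 1.8840181 − 1 = 0.8840181.
For 4 digits: m = 4·ln10 / (−ln 0.8840181) = 9.21034/0.123278 = 74.712; round up → m = 75.

m = 75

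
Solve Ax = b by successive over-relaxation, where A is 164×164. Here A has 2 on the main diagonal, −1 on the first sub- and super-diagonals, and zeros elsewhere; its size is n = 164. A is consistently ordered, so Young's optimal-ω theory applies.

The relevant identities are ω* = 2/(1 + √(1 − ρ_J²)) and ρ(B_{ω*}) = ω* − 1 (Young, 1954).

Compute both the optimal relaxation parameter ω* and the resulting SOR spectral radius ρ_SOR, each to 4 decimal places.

n=164: λ(B_J) = 1 − λ(A)/2 = cos(kπ/165); k=1 gives ρ_J = 0.9998.
√(1−ρ_J²) = |sin(π/165)| = 0.01904
ω* = 2/(1+0.01904) = 1.9626
Hence ρ(B_{ω*}) = 1.9626 − 1 = 0.9626.

ω* = 1.9626, ρ_SOR = 0.9626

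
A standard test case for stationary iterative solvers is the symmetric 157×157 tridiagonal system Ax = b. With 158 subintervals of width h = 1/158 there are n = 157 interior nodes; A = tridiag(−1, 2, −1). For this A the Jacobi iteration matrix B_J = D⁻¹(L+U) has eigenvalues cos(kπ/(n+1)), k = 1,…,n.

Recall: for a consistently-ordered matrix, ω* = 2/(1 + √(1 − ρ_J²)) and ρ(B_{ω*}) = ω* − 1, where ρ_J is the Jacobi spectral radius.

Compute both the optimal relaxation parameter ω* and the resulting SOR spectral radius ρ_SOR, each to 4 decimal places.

B_J for the 157×157 system has eigenvalues cos(kπ/158); ρ_J = cos(π/158) = 0.9998.
√(1 − cos²(π/158)) = sin(π/158) ≈ 0.01988.
Then 2/(1+√(1−ρ_J²)) = 2/(1+0.01988); ω* = 2/1.01988 = 1.9610.
At ω = 1.9610 every |λ(B_ω)| = ω−1, so ρ_SOR = 0.9610.

ω* = 1.9610, ρ_SOR = 0.9610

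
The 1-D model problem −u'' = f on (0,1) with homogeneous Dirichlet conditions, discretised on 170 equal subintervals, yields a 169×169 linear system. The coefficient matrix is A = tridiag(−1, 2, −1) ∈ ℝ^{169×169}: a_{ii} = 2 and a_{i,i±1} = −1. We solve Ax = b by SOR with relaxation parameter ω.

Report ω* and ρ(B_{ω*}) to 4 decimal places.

ω* = 1.9637, ρ_SOR = 0.9637

ρ_J = max_k |cos(kπ/170)| = cos(π/170) = 0.9998
√(1 − cos²(π/170)) = sin(π/170) ≈ 0.01848.
[ω*] 2 ÷ (1 + 0.01848) = 2 ÷ 1.01848 = 1.9637.
ρ(B_{ω*}) = ω*−1 = 0.9637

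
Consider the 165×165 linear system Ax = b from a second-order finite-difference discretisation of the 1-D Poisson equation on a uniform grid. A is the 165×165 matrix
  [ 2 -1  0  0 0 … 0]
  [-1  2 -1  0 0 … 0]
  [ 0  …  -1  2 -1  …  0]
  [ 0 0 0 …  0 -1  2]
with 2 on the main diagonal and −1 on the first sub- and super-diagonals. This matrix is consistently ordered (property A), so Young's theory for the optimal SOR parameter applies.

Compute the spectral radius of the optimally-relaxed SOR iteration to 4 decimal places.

ρ_SOR = 0.9629

B_J for the 165×165 system has eigenvalues cos(kπ/166); ρ_J = cos(π/166) = 0.9998.
√(1−ρ_J²) = |sin(π/166)| = 0.01892
Then 2/(1+√(1−ρ_J²)) = 2/(1+0.01892); ω* = 2/1.01892 = 1.9629.
and ρ(B_{ω*}) = 1.9629 − 1 = 0.9629.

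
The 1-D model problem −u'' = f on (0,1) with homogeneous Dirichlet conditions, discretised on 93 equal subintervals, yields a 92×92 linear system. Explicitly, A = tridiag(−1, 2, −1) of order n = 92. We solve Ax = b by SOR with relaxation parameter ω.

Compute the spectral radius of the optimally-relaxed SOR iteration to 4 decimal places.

ρ_SOR = 0.9347

With n=92, ρ(Jacobi) = cos(π/93) = 0.9994.
√(1−ρ_J²) = |sin(π/93)| = 0.03377
Then 2/(1+√(1−ρ_J²)) = 2/(1+0.03377); ω* = 2/1.03377 = 1.9347.
ρ_SOR = ω* − 1 = 1.9347 − 1 = 0.9347.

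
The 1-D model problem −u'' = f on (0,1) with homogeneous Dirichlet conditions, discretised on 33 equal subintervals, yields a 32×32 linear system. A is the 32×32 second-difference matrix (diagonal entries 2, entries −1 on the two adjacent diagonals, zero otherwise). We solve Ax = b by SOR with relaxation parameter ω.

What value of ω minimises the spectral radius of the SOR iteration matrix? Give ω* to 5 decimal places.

spectrum of D⁻¹(L+U) = {cos(kπ/33) : 1≤k≤32}; ρ_J = cos(π/33) = 0.99547.
√(1−ρ_J²) simplifies to sin(π/33) = 0.095056.
ω* = 2 / (1 + 0.095056) = 2 / 1.095056 ≈ 1.82639.
ρ_SOR = ω* − 1 ≈ 0.82639.

ω* = 1.82639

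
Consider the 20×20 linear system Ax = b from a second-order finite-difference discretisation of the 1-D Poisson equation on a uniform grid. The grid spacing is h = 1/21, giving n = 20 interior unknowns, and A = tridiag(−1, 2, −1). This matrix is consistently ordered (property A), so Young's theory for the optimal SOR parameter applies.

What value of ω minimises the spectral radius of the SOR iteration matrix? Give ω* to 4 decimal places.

ω* = 1.7406

½·tridiag(1,0,1) at n=20: λ_k = cos(kπ/21); max |λ| at k=1 ⇒ ρ_J = cos(π/21) ≈ 0.9888.
√(1−ρ_J²) = |sin(π/21)| = 0.14904
Then 2/(1+√(1−ρ_J²)) = 2/(1+0.14904); ω* = 2/1.14904 = 1.7406.
ρ_SOR = ω* − 1 ≈ 0.7406.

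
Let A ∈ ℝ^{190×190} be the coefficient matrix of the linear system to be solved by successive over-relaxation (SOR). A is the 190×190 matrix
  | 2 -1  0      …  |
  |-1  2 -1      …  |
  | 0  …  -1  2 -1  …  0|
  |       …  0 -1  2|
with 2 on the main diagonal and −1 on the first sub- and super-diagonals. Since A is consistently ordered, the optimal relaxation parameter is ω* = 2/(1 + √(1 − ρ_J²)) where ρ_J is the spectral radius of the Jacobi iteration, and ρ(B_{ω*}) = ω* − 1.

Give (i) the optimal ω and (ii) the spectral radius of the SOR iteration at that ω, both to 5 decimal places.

½·tridiag(1,0,1) at n=190: λ_k = cos(kπ/191); max |λ| at k=1 ⇒ ρ_J = cos(π/191) ≈ 0.99986.
√(1 − cos²(π/191)) = sin(π/191) ≈ 0.016447.
ω* = 2/(1 + 0.016447) = 2/1.016447 = 1.96764.
ρ(B_{ω*}) = ω*−1 = 0.96764

ω* = 1.96764, ρ_SOR = 0.96764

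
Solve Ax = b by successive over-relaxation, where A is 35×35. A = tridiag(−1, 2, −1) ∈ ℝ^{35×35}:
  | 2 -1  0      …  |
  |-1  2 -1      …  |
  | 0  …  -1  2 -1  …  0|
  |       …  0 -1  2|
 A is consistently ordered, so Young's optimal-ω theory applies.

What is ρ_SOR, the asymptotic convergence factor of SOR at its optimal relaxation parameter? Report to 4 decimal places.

ρ_SOR = 0.8397

B_J for the 35×35 system has eigenvalues cos(kπ/36); ρ_J = cos(π/36) = 0.9962.
root = sin(π/36) = 0.08716  (since 1−cos² = sin²).
ω* = 2 / (1 + 0.08716) = 2 / 1.08716 ≈ 1.8397.
[ρ_SOR] ω* − 1 = 0.8397.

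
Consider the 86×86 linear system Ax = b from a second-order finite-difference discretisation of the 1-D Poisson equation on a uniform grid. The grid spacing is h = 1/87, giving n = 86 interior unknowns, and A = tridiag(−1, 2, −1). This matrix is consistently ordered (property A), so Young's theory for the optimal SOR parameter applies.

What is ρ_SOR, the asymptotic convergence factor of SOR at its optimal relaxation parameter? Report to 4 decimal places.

ρ_SOR = 0.9303

½·tridiag(1,0,1) at n=86: λ_k = cos(kπ/87); max |λ| at k=1 ⇒ ρ_J = cos(π/87) ≈ 0.9993.
1 − cos²(π/87) = sin²(π/87) ⇒ √(1−ρ_J²) = sin(π/87) = 0.03610.
So ω* = 2/1.03610 = 1.9303 (Young).
[ρ_SOR] ω* − 1 = 0.9303.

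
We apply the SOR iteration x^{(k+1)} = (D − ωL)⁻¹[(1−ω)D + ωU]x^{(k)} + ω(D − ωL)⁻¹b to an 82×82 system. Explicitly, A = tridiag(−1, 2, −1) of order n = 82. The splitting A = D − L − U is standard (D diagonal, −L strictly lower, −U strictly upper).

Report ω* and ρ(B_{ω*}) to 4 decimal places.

ω* = 1.9271, ρ_SOR = 0.9271

spectrum of D⁻¹(L+U) = {cos(kπ/83) : 1≤k≤82}; ρ_J = cos(π/83) = 0.9993.
1 − cos²(π/83) = sin²(π/83) ⇒ √(1−ρ_J²) = sin(π/83) = 0.03784.
ω* = 2/(1 + 0.03784) = 2/1.03784 = 1.9271.
and ρ(B_{ω*}) = 1.9271 − 1 = 0.9271.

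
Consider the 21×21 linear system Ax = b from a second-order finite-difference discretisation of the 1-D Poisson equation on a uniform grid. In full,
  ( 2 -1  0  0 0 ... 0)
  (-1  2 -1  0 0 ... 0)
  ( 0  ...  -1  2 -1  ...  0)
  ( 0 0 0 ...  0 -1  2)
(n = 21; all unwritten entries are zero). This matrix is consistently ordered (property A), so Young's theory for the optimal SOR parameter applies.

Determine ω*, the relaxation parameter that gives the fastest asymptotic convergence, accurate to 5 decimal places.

ω* = 1.75083

spectrum of D⁻¹(L+U) = {cos(kπ/22) : 1≤k≤21}; ρ_J = cos(π/22) = 0.98982.
√(1−ρ_J²) = |sin(π/22)| = 0.142315
ω* = 2/(1+0.142315) = 1.75083
and ρ(B_{ω*}) = 1.75083 − 1 = 0.75083.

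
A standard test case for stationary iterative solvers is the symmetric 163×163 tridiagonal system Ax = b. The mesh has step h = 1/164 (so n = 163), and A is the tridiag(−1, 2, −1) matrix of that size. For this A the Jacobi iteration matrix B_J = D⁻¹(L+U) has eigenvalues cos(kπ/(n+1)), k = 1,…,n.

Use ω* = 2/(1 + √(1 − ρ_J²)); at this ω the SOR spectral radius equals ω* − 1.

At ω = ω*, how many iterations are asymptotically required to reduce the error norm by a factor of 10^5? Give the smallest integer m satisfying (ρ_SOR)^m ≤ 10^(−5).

B_J for the 163×163 system has eigenvalues cos(kπ/164); ρ_J = cos(π/164) = 0.9998165.
√(1−ρ_J²) simplifies to sin(π/164) = 0.0191549.
Young: ω* = 2/(1+√(1−ρ_J²)) = 2/(1+0.0191549) = 2/1.0191549 = 1.9624102.
Hence ρ(B_{ω*}) = 1.9624102 − 1 = 0.9624102.
5·ln10 = 11.5129; −ln(0.9624102) = 0.0383145; m = ⌈11.5129/0.0383145⌉ = ⌈300.484⌉ = 301.

m = 301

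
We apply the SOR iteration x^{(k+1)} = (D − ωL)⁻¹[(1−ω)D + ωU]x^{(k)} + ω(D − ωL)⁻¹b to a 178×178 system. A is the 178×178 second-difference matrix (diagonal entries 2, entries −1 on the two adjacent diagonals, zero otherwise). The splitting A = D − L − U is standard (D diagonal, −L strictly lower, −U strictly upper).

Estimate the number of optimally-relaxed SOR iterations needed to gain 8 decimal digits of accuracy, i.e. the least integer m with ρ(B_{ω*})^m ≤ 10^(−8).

m = 525

½·tridiag(1,0,1) at n=178: λ_k = cos(kπ/179); max |λ| at k=1 ⇒ ρ_J = cos(π/179) ≈ 0.9998460.
√(1−ρ_J²) = |sin(π/179)| = 0.0175499
ω* = 2 / (1 + 0.0175499) = 2 / 1.0175499 ≈ 1.9655056.
At ω = 1.9655056 every |λ(B_ω)| = ω−1, so ρ_SOR = 0.9655056.
m ≥ 8·ln10 / (−ln 0.9655056) = 524.755; smallest integer m = 525.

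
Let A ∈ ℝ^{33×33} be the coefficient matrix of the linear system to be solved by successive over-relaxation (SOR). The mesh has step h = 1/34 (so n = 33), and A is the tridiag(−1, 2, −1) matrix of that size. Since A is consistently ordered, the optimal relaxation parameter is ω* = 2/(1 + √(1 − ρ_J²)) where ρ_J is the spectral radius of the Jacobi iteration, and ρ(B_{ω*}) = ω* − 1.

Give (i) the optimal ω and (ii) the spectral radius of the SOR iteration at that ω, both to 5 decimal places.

B_J for the 33×33 system has eigenvalues cos(kπ/34); ρ_J = cos(π/34) = 0.99573.
√(1−ρ_J²) = |sin(π/34)| = 0.092268
[ω*] 2 ÷ (1 + 0.092268) = 2 ÷ 1.092268 = 1.83105.
Hence ρ(B_{ω*}) = 1.83105 − 1 = 0.83105.

ω* = 1.83105, ρ_SOR = 0.83105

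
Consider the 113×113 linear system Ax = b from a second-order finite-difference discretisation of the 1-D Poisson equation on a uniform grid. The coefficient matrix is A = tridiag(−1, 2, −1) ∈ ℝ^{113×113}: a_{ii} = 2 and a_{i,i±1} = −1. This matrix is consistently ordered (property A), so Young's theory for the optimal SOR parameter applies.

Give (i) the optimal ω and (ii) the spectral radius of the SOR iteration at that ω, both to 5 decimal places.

ω* = 1.94637, ρ_SOR = 0.94637

ρ_J = max_k |cos(kπ/114)| = cos(π/114) = 0.99962
√(1−ρ_J²) = |sin(π/114)| = 0.027554
ω* = 2/(1 + 0.027554) = 2/1.027554 = 1.94637.
ρ(B_{ω*}) = ω*−1 = 0.94637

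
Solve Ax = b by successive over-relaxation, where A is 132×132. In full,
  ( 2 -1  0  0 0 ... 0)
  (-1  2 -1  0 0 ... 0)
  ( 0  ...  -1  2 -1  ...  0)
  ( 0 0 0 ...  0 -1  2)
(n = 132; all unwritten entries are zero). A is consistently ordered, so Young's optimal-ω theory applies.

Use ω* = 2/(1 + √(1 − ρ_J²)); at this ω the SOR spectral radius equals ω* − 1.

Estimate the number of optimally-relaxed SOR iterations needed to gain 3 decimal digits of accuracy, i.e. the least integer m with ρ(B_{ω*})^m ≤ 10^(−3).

m = 147

With n=132, ρ(Jacobi) = cos(π/133) = 0.9997210.
1 − cos²(π/133) = sin²(π/133) ⇒ √(1−ρ_J²) = sin(π/133) = 0.0236188.
So ω* = 2/1.0236188 = 1.9538524 (Young).
Hence ρ(B_{ω*}) = 1.9538524 − 1 = 0.9538524.
m ≥ 3·ln10 / (−ln 0.9538524) = 146.207; smallest integer m = 147.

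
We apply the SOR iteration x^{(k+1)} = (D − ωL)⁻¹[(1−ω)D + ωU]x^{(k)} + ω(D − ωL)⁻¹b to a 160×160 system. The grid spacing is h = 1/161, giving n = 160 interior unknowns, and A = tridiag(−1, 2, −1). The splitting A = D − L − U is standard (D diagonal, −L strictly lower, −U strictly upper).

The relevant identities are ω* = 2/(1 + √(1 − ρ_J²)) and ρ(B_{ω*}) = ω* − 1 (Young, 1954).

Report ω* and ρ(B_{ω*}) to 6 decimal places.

n=160: λ(B_J) = 1 − λ(A)/2 = cos(kπ/161); k=1 gives ρ_J = 0.999810.
√(1−ρ_J²) = |sin(π/161)| = 0.0195118
So ω* = 2/1.0195118 = 1.961723 (Young).
ρ_SOR = ω* − 1 = 1.961723 − 1 = 0.961723.

ω* = 1.961723, ρ_SOR = 0.961723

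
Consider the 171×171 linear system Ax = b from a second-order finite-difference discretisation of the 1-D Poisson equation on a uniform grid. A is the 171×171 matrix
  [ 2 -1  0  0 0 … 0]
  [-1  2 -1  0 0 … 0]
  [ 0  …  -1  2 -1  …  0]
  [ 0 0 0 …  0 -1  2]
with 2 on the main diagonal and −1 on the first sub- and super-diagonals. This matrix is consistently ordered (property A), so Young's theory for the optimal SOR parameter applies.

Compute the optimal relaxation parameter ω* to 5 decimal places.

ρ_J = max_k |cos(kπ/172)| = cos(π/172) = 0.99983
√(1−ρ_J²) = |sin(π/172)| = 0.018264
ω* = 2 / (1 + 0.018264) = 2 / 1.018264 ≈ 1.96413.
Hence ρ(B_{ω*}) = 1.96413 − 1 = 0.96413.

ω* = 1.96413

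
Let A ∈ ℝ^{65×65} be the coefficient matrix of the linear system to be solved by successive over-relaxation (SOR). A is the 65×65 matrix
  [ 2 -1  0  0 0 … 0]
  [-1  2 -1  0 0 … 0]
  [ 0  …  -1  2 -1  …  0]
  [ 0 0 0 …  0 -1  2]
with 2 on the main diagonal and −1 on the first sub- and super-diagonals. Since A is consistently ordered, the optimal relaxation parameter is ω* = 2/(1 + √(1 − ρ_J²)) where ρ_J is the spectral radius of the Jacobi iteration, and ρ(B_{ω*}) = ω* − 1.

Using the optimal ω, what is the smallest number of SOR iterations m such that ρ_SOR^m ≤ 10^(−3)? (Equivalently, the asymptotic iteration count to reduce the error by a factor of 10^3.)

ρ_J = max_k |cos(kπ/66)| = cos(π/66) = 0.9988673
√(1−ρ_J²) simplifies to sin(π/66) = 0.0475819.
ω* = 2/(1+0.0475819) = 1.9091586
ρ_SOR = ω* − 1 = 1.9091586 − 1 = 0.9091586.
(0.9091586)^m ≤ 10^{−3}  ⇒  m·ln(0.9091586) ≤ −3·ln10  ⇒  m ≥ 72.533  ⇒  m = 73

m = 73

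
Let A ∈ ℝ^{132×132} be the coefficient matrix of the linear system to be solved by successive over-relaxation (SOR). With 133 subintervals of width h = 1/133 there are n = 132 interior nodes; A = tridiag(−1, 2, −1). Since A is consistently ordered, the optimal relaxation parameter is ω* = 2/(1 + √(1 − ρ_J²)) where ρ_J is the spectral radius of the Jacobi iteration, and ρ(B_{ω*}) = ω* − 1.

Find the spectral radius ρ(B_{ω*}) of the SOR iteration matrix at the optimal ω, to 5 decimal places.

ρ_SOR = 0.95385

ρ_J = max_k |cos(kπ/133)| = cos(π/133) = 0.99972
√(1 − cos²(π/133)) = sin(π/133) ≈ 0.023619.
ω* = 2/(1+0.023619) = 1.95385
At ω = 1.95385 every |λ(B_ω)| = ω−1, so ρ_SOR = 0.95385.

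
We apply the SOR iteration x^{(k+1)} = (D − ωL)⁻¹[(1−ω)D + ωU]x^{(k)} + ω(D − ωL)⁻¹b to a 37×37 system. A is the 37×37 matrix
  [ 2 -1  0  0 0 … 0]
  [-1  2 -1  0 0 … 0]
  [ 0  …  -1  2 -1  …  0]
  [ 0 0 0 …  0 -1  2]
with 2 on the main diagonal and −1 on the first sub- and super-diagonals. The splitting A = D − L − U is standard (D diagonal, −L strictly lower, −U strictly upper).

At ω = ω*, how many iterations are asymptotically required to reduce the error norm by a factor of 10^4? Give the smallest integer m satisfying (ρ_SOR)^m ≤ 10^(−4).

m = 56

ρ_J = max_k |cos(kπ/38)| = cos(π/38) = 0.9965845
√(1 − cos²(π/38)) = sin(π/38) ≈ 0.0825793.
Young: ω* = 2/(1+√(1−ρ_J²)) = 2/(1+0.0825793) = 2/1.0825793 = 1.8474397.
ρ_SOR = ω* − 1 ≈ 0.8474397.
Need (0.8474397)^m ≤ 10^(−4): m ≥ 4·ln10/|ln 0.8474397| = 9.21034/0.165536 = 55.639 ⇒ m = 56.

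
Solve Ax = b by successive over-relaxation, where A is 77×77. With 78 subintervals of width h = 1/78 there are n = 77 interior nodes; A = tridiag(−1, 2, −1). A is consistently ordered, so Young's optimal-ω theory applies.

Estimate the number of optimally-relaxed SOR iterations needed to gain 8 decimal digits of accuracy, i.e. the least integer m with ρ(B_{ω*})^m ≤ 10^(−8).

n=77: λ(B_J) = 1 − λ(A)/2 = cos(kπ/78); k=1 gives ρ_J = 0.9991890.
√(1 − cos²(π/78)) = sin(π/78) ≈ 0.0402659.
Young: ω* = 2/(1+√(1−ρ_J²)) = 2/(1+0.0402659) = 2/1.0402659 = 1.9225854.
and ρ(B_{ω*}) = 1.9225854 − 1 = 0.9225854.
m ≥ 8·ln10 / (−ln 0.9225854) = 228.615; smallest integer m = 229.

m = 229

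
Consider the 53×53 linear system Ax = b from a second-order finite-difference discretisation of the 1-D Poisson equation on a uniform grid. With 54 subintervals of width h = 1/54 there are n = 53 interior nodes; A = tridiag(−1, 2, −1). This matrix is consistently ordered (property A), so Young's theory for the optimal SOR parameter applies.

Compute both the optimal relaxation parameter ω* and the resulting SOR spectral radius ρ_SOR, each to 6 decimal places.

ω* = 1.890100, ρ_SOR = 0.890100

With n=53, ρ(Jacobi) = cos(π/54) = 0.998308.
√(1−ρ_J²) = |sin(π/54)| = 0.0581448
ω* = 2 / (1 + 0.0581448) = 2 / 1.0581448 ≈ 1.890100.
ρ_SOR = ω* − 1 ≈ 0.890100.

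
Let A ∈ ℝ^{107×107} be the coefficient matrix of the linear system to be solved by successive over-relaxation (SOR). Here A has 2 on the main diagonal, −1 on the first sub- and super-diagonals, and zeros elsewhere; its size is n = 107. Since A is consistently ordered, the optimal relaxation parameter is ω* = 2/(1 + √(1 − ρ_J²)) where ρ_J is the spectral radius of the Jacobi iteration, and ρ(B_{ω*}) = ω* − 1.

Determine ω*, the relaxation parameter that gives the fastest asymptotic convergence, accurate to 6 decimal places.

spectrum of D⁻¹(L+U) = {cos(kπ/108) : 1≤k≤107}; ρ_J = cos(π/108) = 0.999577.
√(1−ρ_J²) simplifies to sin(π/108) = 0.0290847.
Young: ω* = 2/(1+√(1−ρ_J²)) = 2/(1+0.0290847) = 2/1.0290847 = 1.943475.
ρ(B_{ω*}) = ω*−1 = 0.943475

ω* = 1.943475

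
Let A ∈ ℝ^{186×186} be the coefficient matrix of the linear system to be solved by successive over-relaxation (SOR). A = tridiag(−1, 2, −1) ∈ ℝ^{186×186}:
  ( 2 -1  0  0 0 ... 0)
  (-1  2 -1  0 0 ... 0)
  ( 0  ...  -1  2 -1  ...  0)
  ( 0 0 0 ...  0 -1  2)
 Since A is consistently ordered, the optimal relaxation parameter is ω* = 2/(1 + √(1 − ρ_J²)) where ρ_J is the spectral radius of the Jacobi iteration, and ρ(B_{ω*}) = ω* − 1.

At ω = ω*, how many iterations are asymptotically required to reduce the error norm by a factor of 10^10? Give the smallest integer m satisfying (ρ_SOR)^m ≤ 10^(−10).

m = 686

ρ_J = max_k |cos(kπ/187)| = cos(π/187) = 0.9998589
√(1−ρ_J²) = |sin(π/187)| = 0.0167992
Then 2/(1+√(1−ρ_J²)) = 2/(1+0.0167992); ω* = 2/1.0167992 = 1.9669567.
ρ_SOR = ω* − 1 = 1.9669567 − 1 = 0.9669567.
m ≥ 10·ln10 / (−ln 0.9669567) = 685.262; smallest integer m = 686.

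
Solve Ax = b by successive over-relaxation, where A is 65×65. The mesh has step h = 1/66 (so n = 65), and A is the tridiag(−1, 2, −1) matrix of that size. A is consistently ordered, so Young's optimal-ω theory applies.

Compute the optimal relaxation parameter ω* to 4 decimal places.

ω* = 1.9092

[ρ_J] n=65: ρ(B_J) = cos(π/(n+1)) = cos(π/66) = 0.9989.
√(1 − cos²(π/66)) = sin(π/66) ≈ 0.04758.
ω* = 2/(1+0.04758) = 1.9092
ρ_SOR = ω* − 1 = 1.9092 − 1 = 0.9092.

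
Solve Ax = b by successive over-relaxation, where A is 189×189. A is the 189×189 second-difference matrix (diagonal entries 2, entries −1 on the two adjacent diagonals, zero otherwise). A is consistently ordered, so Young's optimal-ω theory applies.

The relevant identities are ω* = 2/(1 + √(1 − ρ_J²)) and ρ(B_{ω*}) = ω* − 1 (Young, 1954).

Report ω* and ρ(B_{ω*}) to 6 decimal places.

ω* = 1.967470, ρ_SOR = 0.967470

ρ_J = max_k |cos(kπ/190)| = cos(π/190) = 0.999863
√(1−ρ_J²) simplifies to sin(π/190) = 0.0165339.
So ω* = 2/1.0165339 = 1.967470 (Young).
Hence ρ(B_{ω*}) = 1.967470 − 1 = 0.967470.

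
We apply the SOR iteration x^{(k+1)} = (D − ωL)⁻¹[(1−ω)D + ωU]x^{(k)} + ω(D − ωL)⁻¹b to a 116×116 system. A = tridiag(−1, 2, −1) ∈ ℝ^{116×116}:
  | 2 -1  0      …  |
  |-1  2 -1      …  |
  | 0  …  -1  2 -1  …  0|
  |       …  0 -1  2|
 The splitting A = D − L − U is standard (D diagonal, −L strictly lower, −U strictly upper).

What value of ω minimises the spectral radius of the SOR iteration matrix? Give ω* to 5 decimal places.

ω* = 1.94771

spectrum of D⁻¹(L+U) = {cos(kπ/117) : 1≤k≤116}; ρ_J = cos(π/117) = 0.99964.
√(1−ρ_J²) = |sin(π/117)| = 0.026848
ω* = 2 / (1 + 0.026848) = 2 / 1.026848 ≈ 1.94771.
ρ_SOR = ω* − 1 = 1.94771 − 1 = 0.94771.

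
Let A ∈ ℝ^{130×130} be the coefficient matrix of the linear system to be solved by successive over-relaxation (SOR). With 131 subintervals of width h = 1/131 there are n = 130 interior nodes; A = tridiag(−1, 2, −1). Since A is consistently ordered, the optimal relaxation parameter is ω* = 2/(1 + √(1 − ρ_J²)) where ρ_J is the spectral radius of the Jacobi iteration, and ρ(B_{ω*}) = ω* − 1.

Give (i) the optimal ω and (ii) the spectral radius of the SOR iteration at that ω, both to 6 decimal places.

ω* = 1.953164, ρ_SOR = 0.953164

spectrum of D⁻¹(L+U) = {cos(kπ/131) : 1≤k≤130}; ρ_J = cos(π/131) = 0.999712.
√(1−ρ_J²) simplifies to sin(π/131) = 0.0239793.
[ω*] 2 ÷ (1 + 0.0239793) = 2 ÷ 1.0239793 = 1.953164.
ρ_SOR = ω* − 1 ≈ 0.953164.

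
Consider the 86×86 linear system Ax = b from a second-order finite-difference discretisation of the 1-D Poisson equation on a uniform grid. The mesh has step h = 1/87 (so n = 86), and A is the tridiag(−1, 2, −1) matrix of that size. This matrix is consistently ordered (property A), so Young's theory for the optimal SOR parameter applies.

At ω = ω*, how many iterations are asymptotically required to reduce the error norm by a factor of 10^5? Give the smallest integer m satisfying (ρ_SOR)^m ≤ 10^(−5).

m = 160

n=86: λ(B_J) = 1 − λ(A)/2 = cos(kπ/87); k=1 gives ρ_J = 0.9993481.
1 − cos²(π/87) = sin²(π/87) ⇒ √(1−ρ_J²) = sin(π/87) = 0.0361024.
[ω*] 2 ÷ (1 + 0.0361024) = 2 ÷ 1.0361024 = 1.9303111.
At ω = 1.9303111 every |λ(B_ω)| = ω−1, so ρ_SOR = 0.9303111.
For 5 digits: m = 5·ln10 / (−ln 0.9303111) = 11.5129/0.0722362 = 159.379; round up → m = 160.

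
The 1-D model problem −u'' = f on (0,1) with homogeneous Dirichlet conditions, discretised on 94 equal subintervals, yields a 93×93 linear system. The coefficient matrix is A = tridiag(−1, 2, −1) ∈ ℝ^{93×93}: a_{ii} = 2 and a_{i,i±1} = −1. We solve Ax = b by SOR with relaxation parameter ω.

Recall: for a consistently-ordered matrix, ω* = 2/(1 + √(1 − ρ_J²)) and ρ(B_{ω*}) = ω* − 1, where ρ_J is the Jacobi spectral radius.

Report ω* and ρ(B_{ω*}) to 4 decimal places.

n=93: λ(B_J) = 1 − λ(A)/2 = cos(kπ/94); k=1 gives ρ_J = 0.9994.
√(1 − cos²(π/94)) = sin(π/94) ≈ 0.03341.
Young: ω* = 2/(1+√(1−ρ_J²)) = 2/(1+0.03341) = 2/1.03341 = 1.9353.
and ρ(B_{ω*}) = 1.9353 − 1 = 0.9353.

ω* = 1.9353, ρ_SOR = 0.9353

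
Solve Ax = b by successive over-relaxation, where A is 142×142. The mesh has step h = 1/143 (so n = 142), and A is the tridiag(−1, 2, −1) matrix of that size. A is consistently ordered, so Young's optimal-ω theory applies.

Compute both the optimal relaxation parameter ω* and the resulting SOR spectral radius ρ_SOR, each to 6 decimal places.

ω* = 1.957010, ρ_SOR = 0.957010

With n=142, ρ(Jacobi) = cos(π/143) = 0.999759.
√(1 − cos²(π/143)) = sin(π/143) ≈ 0.0219674.
ω* = 2/(1 + 0.0219674) = 2/1.0219674 = 1.957010.
and ρ(B_{ω*}) = 1.957010 − 1 = 0.957010.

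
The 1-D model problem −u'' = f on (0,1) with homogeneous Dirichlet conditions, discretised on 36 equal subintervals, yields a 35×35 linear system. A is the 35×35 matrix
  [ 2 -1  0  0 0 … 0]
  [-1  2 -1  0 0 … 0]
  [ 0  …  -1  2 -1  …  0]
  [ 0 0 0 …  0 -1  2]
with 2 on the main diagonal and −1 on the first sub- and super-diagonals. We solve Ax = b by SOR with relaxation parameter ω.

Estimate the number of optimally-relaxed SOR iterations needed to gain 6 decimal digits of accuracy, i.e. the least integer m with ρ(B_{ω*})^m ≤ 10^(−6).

m = 80

½·tridiag(1,0,1) at n=35: λ_k = cos(kπ/36); max |λ| at k=1 ⇒ ρ_J = cos(π/36) ≈ 0.9961947.
√(1 − cos²(π/36)) = sin(π/36) ≈ 0.0871557.
ω* = 2/(1 + 0.0871557) = 2/1.0871557 = 1.8396629.
and ρ(B_{ω*}) = 1.8396629 − 1 = 0.8396629.
For 6 digits: m = 6·ln10 / (−ln 0.8396629) = 13.8155/0.174755 = 79.056; round up → m = 80.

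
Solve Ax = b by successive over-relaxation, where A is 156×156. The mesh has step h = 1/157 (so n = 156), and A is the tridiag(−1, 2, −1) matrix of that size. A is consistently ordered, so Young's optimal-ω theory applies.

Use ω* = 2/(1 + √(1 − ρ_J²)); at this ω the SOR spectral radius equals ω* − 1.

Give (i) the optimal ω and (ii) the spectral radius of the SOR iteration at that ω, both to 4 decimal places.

ω* = 1.9608, ρ_SOR = 0.9608

spectrum of D⁻¹(L+U) = {cos(kπ/157) : 1≤k≤156}; ρ_J = cos(π/157) = 0.9998.
√(1−ρ_J²) simplifies to sin(π/157) = 0.02001.
Young: ω* = 2/(1+√(1−ρ_J²)) = 2/(1+0.02001) = 2/1.02001 = 1.9608.
ρ_SOR = ω* − 1 ≈ 0.9608.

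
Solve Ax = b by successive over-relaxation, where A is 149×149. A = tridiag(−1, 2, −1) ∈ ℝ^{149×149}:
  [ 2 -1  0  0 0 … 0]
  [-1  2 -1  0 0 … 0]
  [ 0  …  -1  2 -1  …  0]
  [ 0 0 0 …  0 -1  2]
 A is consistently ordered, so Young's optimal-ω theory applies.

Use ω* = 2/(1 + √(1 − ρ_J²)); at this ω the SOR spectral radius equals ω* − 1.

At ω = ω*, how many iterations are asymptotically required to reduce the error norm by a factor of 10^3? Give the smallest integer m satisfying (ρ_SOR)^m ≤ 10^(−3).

m = 165

With n=149, ρ(Jacobi) = cos(π/150) = 0.9997807.
√(1−ρ_J²) simplifies to sin(π/150) = 0.0209424.
ω* = 2/(1+0.0209424) = 1.9589744
ρ_SOR = ω* − 1 ≈ 0.9589744.
Need (0.9589744)^m ≤ 10^(−3): m ≥ 3·ln10/|ln 0.9589744| = 6.90776/0.0418909 = 164.899 ⇒ m = 165.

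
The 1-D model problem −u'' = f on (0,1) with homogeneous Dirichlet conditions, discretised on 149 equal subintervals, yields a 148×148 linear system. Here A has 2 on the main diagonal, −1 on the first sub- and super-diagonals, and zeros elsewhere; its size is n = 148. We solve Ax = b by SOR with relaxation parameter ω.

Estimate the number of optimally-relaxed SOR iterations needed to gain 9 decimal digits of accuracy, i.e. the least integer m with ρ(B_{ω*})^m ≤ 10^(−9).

[ρ_J] n=148: ρ(B_J) = cos(π/(n+1)) = cos(π/149) = 0.9997777.
√(1−ρ_J²) simplifies to sin(π/149) = 0.0210830.
ω* = 2/(1+0.0210830) = 1.9587046
ρ_SOR = ω* − 1 ≈ 0.9587046.
(0.9587046)^m ≤ 10^{−9}  ⇒  m·ln(0.9587046) ≤ −9·ln10  ⇒  m ≥ 491.396  ⇒  m = 492

m = 492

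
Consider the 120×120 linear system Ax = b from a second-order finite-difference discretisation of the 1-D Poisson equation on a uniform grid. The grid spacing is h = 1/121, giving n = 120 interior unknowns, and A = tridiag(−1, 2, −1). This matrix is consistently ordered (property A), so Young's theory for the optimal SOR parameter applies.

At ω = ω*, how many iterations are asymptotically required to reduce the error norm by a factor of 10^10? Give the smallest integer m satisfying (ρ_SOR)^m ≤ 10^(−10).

½·tridiag(1,0,1) at n=120: λ_k = cos(kπ/121); max |λ| at k=1 ⇒ ρ_J = cos(π/121) ≈ 0.9996630.
√(1−ρ_J²) = |sin(π/121)| = 0.0259607
ω* = 2 / (1 + 0.0259607) = 2 / 1.0259607 ≈ 1.9493924.
ρ_SOR = ω* − 1 = 1.9493924 − 1 = 0.9493924.
(0.9493924)^m ≤ 10^{−10}  ⇒  m·ln(0.9493924) ≤ −10·ln10  ⇒  m ≥ 443.376  ⇒  m = 444

m = 444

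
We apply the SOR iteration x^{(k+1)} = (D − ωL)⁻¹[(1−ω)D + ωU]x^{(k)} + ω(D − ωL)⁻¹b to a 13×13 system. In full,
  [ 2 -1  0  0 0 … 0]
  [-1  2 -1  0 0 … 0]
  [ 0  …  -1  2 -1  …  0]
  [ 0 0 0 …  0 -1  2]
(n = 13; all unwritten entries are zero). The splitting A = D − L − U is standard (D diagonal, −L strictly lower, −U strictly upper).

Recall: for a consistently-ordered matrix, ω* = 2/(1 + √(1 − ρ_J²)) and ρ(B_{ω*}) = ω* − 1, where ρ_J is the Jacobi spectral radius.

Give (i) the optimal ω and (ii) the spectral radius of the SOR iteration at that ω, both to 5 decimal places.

ω* = 1.63596, ρ_SOR = 0.63596

spectrum of D⁻¹(L+U) = {cos(kπ/14) : 1≤k≤13}; ρ_J = cos(π/14) = 0.97493.
root = sin(π/14) = 0.222521  (since 1−cos² = sin²).
So ω* = 2/1.222521 = 1.63596 (Young).
ρ(B_{ω*}) = ω*−1 = 0.63596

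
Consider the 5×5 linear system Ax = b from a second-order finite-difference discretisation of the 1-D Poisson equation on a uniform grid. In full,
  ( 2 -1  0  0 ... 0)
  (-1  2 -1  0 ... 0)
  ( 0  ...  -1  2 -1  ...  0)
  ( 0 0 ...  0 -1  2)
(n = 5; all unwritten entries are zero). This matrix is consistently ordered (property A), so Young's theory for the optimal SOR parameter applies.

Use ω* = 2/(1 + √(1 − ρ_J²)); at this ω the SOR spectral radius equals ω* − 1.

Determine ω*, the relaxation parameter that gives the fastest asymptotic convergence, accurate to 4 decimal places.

ω* = 1.3333

With n=5, ρ(Jacobi) = cos(π/6) = 0.8660.
√(1−ρ_J²) = |sin(π/6)| = 0.50000
Then 2/(1+√(1−ρ_J²)) = 2/(1+0.50000); ω* = 2/1.50000 = 1.3333.
Hence ρ(B_{ω*}) = 1.3333 − 1 = 0.3333.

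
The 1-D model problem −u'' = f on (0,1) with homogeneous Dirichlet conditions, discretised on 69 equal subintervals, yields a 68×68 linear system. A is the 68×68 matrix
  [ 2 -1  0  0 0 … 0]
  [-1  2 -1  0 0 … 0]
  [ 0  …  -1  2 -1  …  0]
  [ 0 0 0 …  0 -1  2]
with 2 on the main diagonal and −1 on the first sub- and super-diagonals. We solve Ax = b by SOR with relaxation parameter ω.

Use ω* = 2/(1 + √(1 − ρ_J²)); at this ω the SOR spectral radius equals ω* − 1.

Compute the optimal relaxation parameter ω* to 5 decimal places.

ω* = 1.91293

½·tridiag(1,0,1) at n=68: λ_k = cos(kπ/69); max |λ| at k=1 ⇒ ρ_J = cos(π/69) ≈ 0.99896.
√(1 − cos²(π/69)) = sin(π/69) ≈ 0.045515.
So ω* = 2/1.045515 = 1.91293 (Young).
ρ_SOR = ω* − 1 ≈ 0.91293.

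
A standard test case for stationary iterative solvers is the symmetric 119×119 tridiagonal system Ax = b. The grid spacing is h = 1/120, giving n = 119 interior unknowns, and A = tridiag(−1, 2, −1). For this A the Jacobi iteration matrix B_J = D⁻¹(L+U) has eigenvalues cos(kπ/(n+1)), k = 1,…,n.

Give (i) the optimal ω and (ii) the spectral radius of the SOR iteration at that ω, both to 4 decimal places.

ω* = 1.9490, ρ_SOR = 0.9490

B_J for the 119×119 system has eigenvalues cos(kπ/120); ρ_J = cos(π/120) = 0.9997.
√(1−ρ_J²) = |sin(π/120)| = 0.02618
ω* = 2/(1+0.02618) = 1.9490
At ω = 1.9490 every |λ(B_ω)| = ω−1, so ρ_SOR = 0.9490.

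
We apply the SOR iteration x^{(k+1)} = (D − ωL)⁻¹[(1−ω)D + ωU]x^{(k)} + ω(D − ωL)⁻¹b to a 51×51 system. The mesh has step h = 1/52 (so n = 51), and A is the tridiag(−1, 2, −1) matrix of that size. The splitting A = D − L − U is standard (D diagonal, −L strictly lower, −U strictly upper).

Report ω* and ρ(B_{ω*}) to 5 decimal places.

n=51: λ(B_J) = 1 − λ(A)/2 = cos(kπ/52); k=1 gives ρ_J = 0.99818.
root = sin(π/52) = 0.060378  (since 1−cos² = sin²).
So ω* = 2/1.060378 = 1.88612 (Young).
ρ(B_{ω*}) = ω*−1 = 0.88612

ω* = 1.88612, ρ_SOR = 0.88612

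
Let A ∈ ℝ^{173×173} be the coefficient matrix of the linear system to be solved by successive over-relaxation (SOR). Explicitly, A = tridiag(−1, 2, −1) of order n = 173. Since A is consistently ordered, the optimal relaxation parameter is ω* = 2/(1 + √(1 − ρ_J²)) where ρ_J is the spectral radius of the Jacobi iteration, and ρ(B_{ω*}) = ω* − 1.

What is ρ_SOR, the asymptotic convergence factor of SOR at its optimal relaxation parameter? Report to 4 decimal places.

ρ_J = max_k |cos(kπ/174)| = cos(π/174) = 0.9998
root = sin(π/174) = 0.01805  (since 1−cos² = sin²).
So ω* = 2/1.01805 = 1.9645 (Young).
[ρ_SOR] ω* − 1 = 0.9645.

ρ_SOR = 0.9645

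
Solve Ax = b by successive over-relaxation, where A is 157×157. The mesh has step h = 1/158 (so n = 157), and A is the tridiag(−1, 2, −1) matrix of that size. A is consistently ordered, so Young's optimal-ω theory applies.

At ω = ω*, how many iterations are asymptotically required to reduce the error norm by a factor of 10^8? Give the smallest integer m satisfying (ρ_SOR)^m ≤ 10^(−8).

m = 464

[ρ_J] n=157: ρ(B_J) = cos(π/(n+1)) = cos(π/158) = 0.9998023.
√(1 − cos²(π/158)) = sin(π/158) ≈ 0.0198822.
So ω* = 2/1.0198822 = 1.9610108 (Young).
ρ(B_{ω*}) = ω*−1 = 0.9610108
8·ln10 = 18.4207; −ln(0.9610108) = 0.0397696; m = ⌈18.4207/0.0397696⌉ = ⌈463.185⌉ = 464.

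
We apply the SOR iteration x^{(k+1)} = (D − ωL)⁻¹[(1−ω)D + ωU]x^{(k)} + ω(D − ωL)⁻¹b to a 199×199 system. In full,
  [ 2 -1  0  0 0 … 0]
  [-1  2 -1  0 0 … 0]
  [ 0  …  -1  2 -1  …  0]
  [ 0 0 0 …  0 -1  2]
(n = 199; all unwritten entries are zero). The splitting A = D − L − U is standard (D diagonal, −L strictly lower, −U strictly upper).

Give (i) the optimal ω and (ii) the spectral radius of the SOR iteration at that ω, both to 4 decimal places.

ω* = 1.9691, ρ_SOR = 0.9691

spectrum of D⁻¹(L+U) = {cos(kπ/200) : 1≤k≤199}; ρ_J = cos(π/200) = 0.9999.
√(1−ρ_J²) = |sin(π/200)| = 0.01571
Then 2/(1+√(1−ρ_J²)) = 2/(1+0.01571); ω* = 2/1.01571 = 1.9691.
ρ_SOR = ω* − 1 ≈ 0.9691.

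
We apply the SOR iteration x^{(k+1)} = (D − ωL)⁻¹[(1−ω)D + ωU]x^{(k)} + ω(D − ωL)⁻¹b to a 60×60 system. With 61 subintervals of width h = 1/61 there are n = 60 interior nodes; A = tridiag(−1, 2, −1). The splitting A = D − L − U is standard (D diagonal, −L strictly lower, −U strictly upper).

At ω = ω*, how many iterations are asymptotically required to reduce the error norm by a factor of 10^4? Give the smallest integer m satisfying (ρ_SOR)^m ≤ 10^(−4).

m = 90

B_J for the 60×60 system has eigenvalues cos(kπ/61); ρ_J = cos(π/61) = 0.9986741.
√(1−ρ_J²) simplifies to sin(π/61) = 0.0514788.
ω* = 2/(1+0.0514788) = 1.9020830
[ρ_SOR] ω* − 1 = 0.9020830.
m ≥ 4·ln10 / (−ln 0.9020830) = 89.378; smallest integer m = 90.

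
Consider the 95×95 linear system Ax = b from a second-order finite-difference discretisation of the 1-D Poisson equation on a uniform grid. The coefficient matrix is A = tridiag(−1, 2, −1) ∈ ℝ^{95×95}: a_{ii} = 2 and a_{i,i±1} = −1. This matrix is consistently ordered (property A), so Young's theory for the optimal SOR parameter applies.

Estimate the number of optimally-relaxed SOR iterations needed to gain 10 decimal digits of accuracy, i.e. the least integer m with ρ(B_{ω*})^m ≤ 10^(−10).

spectrum of D⁻¹(L+U) = {cos(kπ/96) : 1≤k≤95}; ρ_J = cos(π/96) = 0.9994646.
√(1−ρ_J²) = |sin(π/96)| = 0.0327191
Young: ω* = 2/(1+√(1−ρ_J²)) = 2/(1+0.0327191) = 2/1.0327191 = 1.9366350.
ρ_SOR = ω* − 1 = 1.9366350 − 1 = 0.9366350.
m ≥ 10·ln10 / (−ln 0.9366350) = 351.747; smallest integer m = 352.

m = 352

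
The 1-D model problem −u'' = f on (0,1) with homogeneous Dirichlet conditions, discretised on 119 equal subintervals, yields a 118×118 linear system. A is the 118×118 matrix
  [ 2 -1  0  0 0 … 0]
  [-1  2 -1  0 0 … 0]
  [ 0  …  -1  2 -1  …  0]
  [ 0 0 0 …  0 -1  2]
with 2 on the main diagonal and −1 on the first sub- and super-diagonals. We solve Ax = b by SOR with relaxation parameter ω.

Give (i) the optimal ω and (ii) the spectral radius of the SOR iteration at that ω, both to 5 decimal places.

[ρ_J] n=118: ρ(B_J) = cos(π/(n+1)) = cos(π/119) = 0.99965.
√(1−ρ_J²) = |sin(π/119)| = 0.026397
ω* = 2/(1 + 0.026397) = 2/1.026397 = 1.94856.
and ρ(B_{ω*}) = 1.94856 − 1 = 0.94856.

ω* = 1.94856, ρ_SOR = 0.94856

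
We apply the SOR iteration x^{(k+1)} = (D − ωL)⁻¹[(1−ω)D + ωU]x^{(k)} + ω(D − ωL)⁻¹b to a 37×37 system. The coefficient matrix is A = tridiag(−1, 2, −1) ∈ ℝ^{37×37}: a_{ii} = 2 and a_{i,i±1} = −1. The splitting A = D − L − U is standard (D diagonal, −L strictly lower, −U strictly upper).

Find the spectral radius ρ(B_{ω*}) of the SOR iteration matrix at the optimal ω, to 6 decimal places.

spectrum of D⁻¹(L+U) = {cos(kπ/38) : 1≤k≤37}; ρ_J = cos(π/38) = 0.996584.
√(1 − cos²(π/38)) = sin(π/38) ≈ 0.0825793.
ω* = 2/(1 + 0.0825793) = 2/1.0825793 = 1.847440.
and ρ(B_{ω*}) = 1.847440 − 1 = 0.847440.

ρ_SOR = 0.847440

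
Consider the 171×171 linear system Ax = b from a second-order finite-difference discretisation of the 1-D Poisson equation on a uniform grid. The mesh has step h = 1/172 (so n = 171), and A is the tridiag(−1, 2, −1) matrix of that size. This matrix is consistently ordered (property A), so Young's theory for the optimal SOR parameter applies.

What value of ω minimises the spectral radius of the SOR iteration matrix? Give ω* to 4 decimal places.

ω* = 1.9641

ρ_J = max_k |cos(kπ/172)| = cos(π/172) = 0.9998
root = sin(π/172) = 0.01826  (since 1−cos² = sin²).
So ω* = 2/1.01826 = 1.9641 (Young).
and ρ(B_{ω*}) = 1.9641 − 1 = 0.9641.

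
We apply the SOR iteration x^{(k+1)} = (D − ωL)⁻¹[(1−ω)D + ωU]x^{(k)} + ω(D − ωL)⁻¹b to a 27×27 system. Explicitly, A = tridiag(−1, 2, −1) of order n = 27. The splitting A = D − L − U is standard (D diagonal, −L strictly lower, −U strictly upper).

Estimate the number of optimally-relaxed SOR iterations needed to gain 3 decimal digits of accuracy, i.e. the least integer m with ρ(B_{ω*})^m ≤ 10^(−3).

m = 31

ρ_J = max_k |cos(kπ/28)| = cos(π/28) = 0.9937122
√(1−ρ_J²) simplifies to sin(π/28) = 0.1119645.
ω* = 2/(1 + 0.1119645) = 2/1.1119645 = 1.7986186.
ρ_SOR = ω* − 1 ≈ 0.7986186.
ρ_SOR^m ≤ 10^(−3) ⇔ m ≥ 3·ln10/(−ln 0.7986186) = 6.90776/0.224872 = 30.719; m = ⌈30.719⌉ = 31.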